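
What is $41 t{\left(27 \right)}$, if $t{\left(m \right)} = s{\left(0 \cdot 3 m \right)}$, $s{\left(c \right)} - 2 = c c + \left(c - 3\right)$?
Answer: $-41$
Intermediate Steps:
$s{\left(c \right)} = -1 + c + c^{2}$ ($s{\left(c \right)} = 2 + \left(c c + \left(c - 3\right)\right) = 2 + \left(c^{2} + \left(c - 3\right)\right) = 2 + \left(c^{2} + \left(-3 + c\right)\right) = 2 + \left(-3 + c + c^{2}\right) = -1 + c + c^{2}$)
$t{\left(m \right)} = -1$ ($t{\left(m \right)} = -1 + 0 \cdot 3 m + \left(0 \cdot 3 m\right)^{2} = -1 + 0 m + \left(0 m\right)^{2} = -1 + 0 + 0^{2} = -1 + 0 + 0 = -1$)
$41 t{\left(27 \right)} = 41 \left(-1\right) = -41$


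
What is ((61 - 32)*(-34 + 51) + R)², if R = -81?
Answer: 169744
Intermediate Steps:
((61 - 32)*(-34 + 51) + R)² = ((61 - 32)*(-34 + 51) - 81)² = (29*17 - 81)² = (493 - 81)² = 412² = 169744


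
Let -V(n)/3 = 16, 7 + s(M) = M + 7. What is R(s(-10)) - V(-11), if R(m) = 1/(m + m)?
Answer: 959/20 ≈ 47.950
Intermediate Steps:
s(M) = M (s(M) = -7 + (M + 7) = -7 + (7 + M) = M)
R(m) = 1/(2*m)
V(n) = -48 (V(n) = -3*16 = -48)
R(s(-10)) - V(-11) = (½)/(-10) - 1*(-48) = (½)*(-⅒) + 48 = -1/20 + 48 = 959/20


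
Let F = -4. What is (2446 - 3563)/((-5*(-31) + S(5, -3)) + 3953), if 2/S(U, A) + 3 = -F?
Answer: -1117/4110 ≈ -0.27178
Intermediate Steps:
S(U, A) = 2 (S(U, A) = 2/(-3 - 1*(-4)) = 2/(-3 + 4) = 2/1 = 2*1 = 2)
(2446 - 3563)/((-5*(-31) + S(5, -3)) + 3953) = (2446 - 3563)/((-5*(-31) + 2) + 3953) = -1117/((155 + 2) + 3953) = -1117/(157 + 3953) = -1117/4110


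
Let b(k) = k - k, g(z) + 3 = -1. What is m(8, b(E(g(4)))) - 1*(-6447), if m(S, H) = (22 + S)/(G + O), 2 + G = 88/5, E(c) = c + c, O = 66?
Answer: 438421/68 ≈ 6447.4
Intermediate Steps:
g(z) = -4 (g(z) = -3 - 1 = -4)
E(c) = 2*c
G = 78/5 (G = -2 + 88/5 = 78/5 ≈ 15.600)
b(k) = 0
m(S, H) = 55/204 + 5*S/408 (m(S, H) = (22 + S)/(78/5 + 66) = (22 + S)/(408/5) = (22 + S)*(5/408) = 55/204 + 5*S/408)
m(8, b(E(g(4)))) - 1*(-6447) = (55/204 + (5/408)*8) - 1*(-6447) = (55/204 + 5/51) + 6447 = 25/68 + 6447 = 438421/68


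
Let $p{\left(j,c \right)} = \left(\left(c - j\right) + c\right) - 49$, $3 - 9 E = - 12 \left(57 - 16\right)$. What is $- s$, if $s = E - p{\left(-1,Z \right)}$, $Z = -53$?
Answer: $-209$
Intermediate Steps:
$E = 55$ ($E = \frac{1}{3} - \frac{\left(-12\right) \left(57 - 16\right)}{9} = \frac{1}{3} - \frac{\left(-12\right) 41}{9} = \frac{1}{3} - - \frac{164}{3} = \frac{1}{3} + \frac{164}{3} = 55$)
$p{\left(j,c \right)} = -49 - j + 2 c$ ($p{\left(j,c \right)} = \left(- j + 2 c\right) - 49 = -49 - j + 2 c$)
$s = 209$ ($s = 55 - \left(-49 - -1 + 2 \left(-53\right)\right) = 55 - \left(-49 + 1 - 106\right) = 55 - -154 = 55 + 154 = 209$)
$- s = \left(-1\right) 209 = -209$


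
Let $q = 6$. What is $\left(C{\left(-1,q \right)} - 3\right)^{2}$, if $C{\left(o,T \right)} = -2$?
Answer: $25$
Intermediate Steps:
$\left(C{\left(-1,q \right)} - 3\right)^{2} = \left(-2 - 3\right)^{2} = \left(-5\right)^{2} = 25$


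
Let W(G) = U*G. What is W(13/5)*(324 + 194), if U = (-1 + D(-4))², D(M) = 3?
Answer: 26936/5 ≈ 5387.2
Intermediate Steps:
U = 4 (U = (-1 + 3)² = 2² = 4)
W(G) = 4*G
W(13/5)*(324 + 194) = (4*(13/5))*(324 + 194) = (4*(13*(⅕)))*518 = (4*(13/5))*518 = (52/5)*518 = 26936/5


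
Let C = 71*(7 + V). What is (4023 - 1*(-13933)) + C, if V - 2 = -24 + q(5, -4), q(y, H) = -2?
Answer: 16749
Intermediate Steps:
V = -24 (V = 2 + (-24 - 2) = 2 - 26 = -24)
C = -1207 (C = 71*(7 - 24) = 71*(-17) = -1207)
(4023 - 1*(-13933)) + C = (4023 - 1*(-13933)) - 1207 = (4023 + 13933) - 1207 = 17956 - 1207 = 16749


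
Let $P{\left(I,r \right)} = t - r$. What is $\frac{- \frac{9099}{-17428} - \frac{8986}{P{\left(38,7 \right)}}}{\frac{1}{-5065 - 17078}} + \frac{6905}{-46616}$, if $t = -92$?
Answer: $- \frac{1231692830172961}{609317736} \approx -2.0214 \cdot 10^{6}$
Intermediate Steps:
$P{\left(I,r \right)} = -92 - r$
$\frac{- \frac{9099}{-17428} - \frac{8986}{P{\left(38,7 \right)}}}{\frac{1}{-5065 - 17078}} + \frac{6905}{-46616} = \frac{- \frac{9099}{-17428} - \frac{8986}{-92 - 7}}{\frac{1}{-5065 - 17078}} + \frac{6905}{-46616} = \frac{\left(-9099\right) \left(- \frac{1}{17428}\right) - \frac{8986}{-92 - 7}}{\frac{1}{-22143}} + 6905 \left(- \frac{1}{46616}\right) = \frac{\frac{9099}{17428} - \frac{8986}{-99}}{- \frac{1}{22143}} - \frac{6905}{46616} = \left(\frac{9099}{17428} - - \frac{8986}{99}\right) \left(-22143\right) - \frac{6905}{46616} = \left(\frac{9099}{17428} + \frac{8986}{99}\right) \left(-22143\right) - \frac{6905}{46616} = \frac{157508809}{1725372} \left(-22143\right) - \frac{6905}{46616} = - \frac{105688410839}{52284} - \frac{6905}{46616} = - \frac{1231692830172961}{609317736}$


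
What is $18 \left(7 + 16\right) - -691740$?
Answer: $692154$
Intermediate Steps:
$18 \left(7 + 16\right) - -691740 = 18 \cdot 23 + 691740 = 414 + 691740 = 692154$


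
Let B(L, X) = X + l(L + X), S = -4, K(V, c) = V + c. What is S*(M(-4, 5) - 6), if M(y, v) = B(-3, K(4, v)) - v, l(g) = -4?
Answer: 24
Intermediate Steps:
B(L, X) = -4 + X (B(L, X) = X - 4 = -4 + X)
M(y, v) = 0 (M(y, v) = (-4 + (4 + v)) - v = v - v = 0)
S*(M(-4, 5) - 6) = -4*(0 - 6) = -4*(-6) = 24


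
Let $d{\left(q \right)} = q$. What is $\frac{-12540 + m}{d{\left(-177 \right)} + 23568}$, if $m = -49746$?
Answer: $- \frac{20762}{7797} \approx -2.6628$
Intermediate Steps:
$\frac{-12540 + m}{d{\left(-177 \right)} + 23568} = \frac{-12540 - 49746}{-177 + 23568} = - \frac{62286}{23391} = \left(-62286\right) \frac{1}{23391} = - \frac{20762}{7797}$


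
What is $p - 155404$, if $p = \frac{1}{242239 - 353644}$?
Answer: $- \frac{17312782621}{111405} \approx -1.554 \cdot 10^{5}$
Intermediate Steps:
$p = - \frac{1}{111405}$ ($p = \frac{1}{-111405} = - \frac{1}{111405} \approx -8.9763 \cdot 10^{-6}$)
$p - 155404 = - \frac{1}{111405} - 155404 = - \frac{17312782621}{111405}$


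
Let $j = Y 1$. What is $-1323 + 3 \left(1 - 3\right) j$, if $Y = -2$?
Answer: $-1311$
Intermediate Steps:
$j = -2$ ($j = \left(-2\right) 1 = -2$)
$-1323 + 3 \left(1 - 3\right) j = -1323 + 3 \left(1 - 3\right) \left(-2\right) = -1323 + 3 \left(\left(-2\right) \left(-2\right)\right) = -1323 + 3 \cdot 4 = -1323 + 12 = -1311$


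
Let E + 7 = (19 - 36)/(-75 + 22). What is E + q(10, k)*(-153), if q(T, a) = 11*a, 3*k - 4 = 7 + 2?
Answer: -386883/53 ≈ -7299.7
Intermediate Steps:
k = 13/3 (k = 4/3 + (7 + 2)/3 = 4/3 + (1/3)*9 = 4/3 + 3 = 13/3 ≈ 4.3333)
E = -354/53 (E = -7 + (19 - 36)/(-75 + 22) = -7 - 17/(-53) = -7 - 17*(-1/53) = -7 + 17/53 = -354/53 ≈ -6.6792)
E + q(10, k)*(-153) = -354/53 + (11*(13/3))*(-153) = -354/53 + (143/3)*(-153) = -354/53 - 7293 = -386883/53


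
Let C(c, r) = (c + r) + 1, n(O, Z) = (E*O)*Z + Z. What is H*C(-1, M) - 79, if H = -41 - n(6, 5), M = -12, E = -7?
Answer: -2047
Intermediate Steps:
n(O, Z) = Z - 7*O*Z (n(O, Z) = (-7*O)*Z + Z = -7*O*Z + Z = Z - 7*O*Z)
C(c, r) = 1 + c + r
H = 164 (H = -41 - 5*(1 - 7*6) = -41 - 5*(1 - 42) = -41 - 5*(-41) = -41 - 1*(-205) = -41 + 205 = 164)
H*C(-1, M) - 79 = 164*(1 - 1 - 12) - 79 = 164*(-12) - 79 = -1968 - 79 = -2047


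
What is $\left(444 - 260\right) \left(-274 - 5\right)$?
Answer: $-51336$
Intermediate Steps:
$\left(444 - 260\right) \left(-274 - 5\right) = 184 \left(-279\right) = -51336$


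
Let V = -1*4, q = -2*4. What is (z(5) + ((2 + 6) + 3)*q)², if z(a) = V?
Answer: 8464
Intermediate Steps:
q = -8
V = -4
z(a) = -4
(z(5) + ((2 + 6) + 3)*q)² = (-4 + ((2 + 6) + 3)*(-8))² = (-4 + (8 + 3)*(-8))² = (-4 + 11*(-8))² = (-4 - 88)² = (-92)² = 8464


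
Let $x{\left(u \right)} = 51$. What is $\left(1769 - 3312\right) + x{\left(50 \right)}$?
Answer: $-1492$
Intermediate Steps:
$\left(1769 - 3312\right) + x{\left(50 \right)} = \left(1769 - 3312\right) + 51 = -1543 + 51 = -1492$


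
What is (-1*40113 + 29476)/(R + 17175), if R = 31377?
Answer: -10637/48552 ≈ -0.21908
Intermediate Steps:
(-1*40113 + 29476)/(R + 17175) = (-1*40113 + 29476)/(31377 + 17175) = (-40113 + 29476)/48552 = -10637*1/48552 = -10637/48552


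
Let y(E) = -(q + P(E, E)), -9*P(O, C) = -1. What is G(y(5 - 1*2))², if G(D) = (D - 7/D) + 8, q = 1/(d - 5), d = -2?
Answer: 716686441/15876 ≈ 45143.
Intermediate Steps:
P(O, C) = ⅑ (P(O, C) = -⅑*(-1) = ⅑)
q = -⅐ (q = 1/(-2 - 5) = 1/(-7) = -⅐ ≈ -0.14286)
y(E) = 2/63 (y(E) = -(-⅐ + ⅑) = -1*(-2/63) = 2/63)
G(D) = 8 + D - 7/D
G(y(5 - 1*2))² = (8 + 2/63 - 7/2/63)² = (8 + 2/63 - 7*63/2)² = (8 + 2/63 - 441/2)² = (-26771/126)² = 716686441/15876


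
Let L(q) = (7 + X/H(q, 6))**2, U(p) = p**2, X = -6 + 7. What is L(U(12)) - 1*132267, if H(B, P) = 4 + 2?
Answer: -4759763/36 ≈ -1.3222e+5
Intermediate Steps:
H(B, P) = 6
X = 1
L(q) = 1849/36 (L(q) = (7 + 1/6)**2 = (43/6)**2 = 1849/36)
L(U(12)) - 1*132267 = 1849/36 - 1*132267 = 1849/36 - 132267 = -4759763/36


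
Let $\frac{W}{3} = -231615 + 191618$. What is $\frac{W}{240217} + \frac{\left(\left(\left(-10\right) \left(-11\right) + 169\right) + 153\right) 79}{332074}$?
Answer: $- \frac{336678357}{848615107} \approx -0.39674$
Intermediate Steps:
$W = -119991$ ($W = 3 \left(-231615 + 191618\right) = 3 \left(-39997\right) = -119991$)
$\frac{W}{240217} + \frac{\left(\left(\left(-10\right) \left(-11\right) + 169\right) + 153\right) 79}{332074} = - \frac{119991}{240217} + \frac{\left(\left(\left(-10\right) \left(-11\right) + 169\right) + 153\right) 79}{332074} = \left(-119991\right) \frac{1}{240217} + \left(\left(110 + 169\right) + 153\right) 79 \cdot \frac{1}{332074} = - \frac{2553}{5111} + \left(279 + 153\right) 79 \cdot \frac{1}{332074} = - \frac{2553}{5111} + 432 \cdot 79 \cdot \frac{1}{332074} = - \frac{2553}{5111} + 34128 \cdot \frac{1}{332074} = - \frac{2553}{5111} + \frac{17064}{166037} = - \frac{336678357}{848615107}$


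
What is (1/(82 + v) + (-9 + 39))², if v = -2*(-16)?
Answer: 11703241/12996 ≈ 900.53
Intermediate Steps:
v = 32
(1/(82 + v) + (-9 + 39))² = (1/(82 + 32) + (-9 + 39))² = (1/114 + 30)² = (3421/114)² = 11703241/12996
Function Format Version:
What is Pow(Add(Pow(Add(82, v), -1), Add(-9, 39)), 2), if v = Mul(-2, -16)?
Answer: Rational(11703241, 12996) ≈ 900.53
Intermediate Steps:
v = 32
Pow(Add(Pow(Add(82, v), -1), Add(-9, 39)), 2) = Pow(Add(Pow(Add(82, 32), -1), Add(-9, 39)), 2) = Pow(Add(Pow(114, -1), 30), 2) = Pow(Add(Rational(1, 114), 30), 2) = Pow(Rational(3421, 114), 2) = Rational(11703241, 12996)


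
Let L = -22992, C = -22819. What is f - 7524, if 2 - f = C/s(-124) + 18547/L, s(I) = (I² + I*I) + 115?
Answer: -1779073868237/236564688 ≈ -7520.5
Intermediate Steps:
s(I) = 115 + 2*I² (s(I) = (I² + I²) + 115 = 2*I² + 115 = 115 + 2*I²)
f = 838844275/236564688 (f = 2 - (-22819/(115 + 2*(-124)²) + 18547/(-22992)) = 2 - (-22819/(115 + 2*15376) + 18547*(-1/22992)) = 2 - (-22819/(115 + 30752) - 18547/22992) = 2 - (-22819/30867 - 18547/22992) = 2 - 1*(-365714899/236564688) = 2 + 365714899/236564688 = 838844275/236564688 ≈ 3.5459)
f - 7524 = 838844275/236564688 - 7524 = -1779073868237/236564688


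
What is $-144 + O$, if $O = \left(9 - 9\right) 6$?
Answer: $-144$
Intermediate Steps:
$O = 0$ ($O = 0 \cdot 6 = 0$)
$-144 + O = -144 + 0 = -144$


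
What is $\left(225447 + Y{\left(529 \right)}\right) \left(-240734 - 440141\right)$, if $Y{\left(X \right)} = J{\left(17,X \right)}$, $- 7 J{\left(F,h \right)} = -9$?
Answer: $- \frac{1074514710750}{7} \approx -1.535 \cdot 10^{11}$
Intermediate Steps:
$J{\left(F,h \right)} = \frac{9}{7}$ ($J{\left(F,h \right)} = \left(- \frac{1}{7}\right) \left(-9\right) = \frac{9}{7}$)
$Y{\left(X \right)} = \frac{9}{7}$
$\left(225447 + Y{\left(529 \right)}\right) \left(-240734 - 440141\right) = \left(225447 + \frac{9}{7}\right) \left(-240734 - 440141\right) = \frac{1578138}{7} \left(-680875\right) = - \frac{1074514710750}{7}$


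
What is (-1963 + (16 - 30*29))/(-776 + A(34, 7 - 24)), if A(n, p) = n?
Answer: 2817/742 ≈ 3.7965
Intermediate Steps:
(-1963 + (16 - 30*29))/(-776 + A(34, 7 - 24)) = (-1963 + (16 - 30*29))/(-776 + 34) = (-1963 + (16 - 870))/(-742) = (-1963 - 854)*(-1/742) = -2817*(-1/742) = 2817/742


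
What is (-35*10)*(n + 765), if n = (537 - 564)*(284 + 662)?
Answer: 8671950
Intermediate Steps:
n = -25542 (n = -27*946 = -25542)
(-35*10)*(n + 765) = (-35*10)*(-25542 + 765) = -350*(-24777) = 8671950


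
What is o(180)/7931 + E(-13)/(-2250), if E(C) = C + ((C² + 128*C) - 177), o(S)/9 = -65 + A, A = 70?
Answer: 2692997/3568950 ≈ 0.75456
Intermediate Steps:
o(S) = 45 (o(S) = 9*(-65 + 70) = 9*5 = 45)
E(C) = -177 + C² + 129*C (E(C) = C + (-177 + C² + 128*C) = -177 + C² + 129*C)
o(180)/7931 + E(-13)/(-2250) = 45/7931 + (-177 + (-13)² + 129*(-13))/(-2250) = 45*(1/7931) + (-177 + 169 - 1677)*(-1/2250) = 45/7931 - 1685*(-1/2250) = 45/7931 + 337/450 = 2692997/3568950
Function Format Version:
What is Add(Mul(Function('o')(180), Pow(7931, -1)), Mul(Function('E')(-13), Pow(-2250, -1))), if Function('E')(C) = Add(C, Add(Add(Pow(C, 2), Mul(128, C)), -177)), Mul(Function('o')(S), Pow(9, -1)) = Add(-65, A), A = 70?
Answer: Rational(2692997, 3568950) ≈ 0.75456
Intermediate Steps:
Function('o')(S) = 45 (Function('o')(S) = Mul(9, Add(-65, 70)) = Mul(9, 5) = 45)
Function('E')(C) = Add(-177, Pow(C, 2), Mul(129, C)) (Function('E')(C) = Add(C, Add(-177, Pow(C, 2), Mul(128, C))) = Add(-177, Pow(C, 2), Mul(129, C)))
Add(Mul(Function('o')(180), Pow(7931, -1)), Mul(Function('E')(-13), Pow(-2250, -1))) = Add(Mul(45, Pow(7931, -1)), Mul(Add(-177, Pow(-13, 2), Mul(129, -13)), Pow(-2250, -1))) = Add(Mul(45, Rational(1, 7931)), Mul(Add(-177, 169, -1677), Rational(-1, 2250))) = Add(Rational(45, 7931), Mul(-1685, Rational(-1, 2250))) = Add(Rational(45, 7931), Rational(337, 450)) = Rational(2692997, 3568950)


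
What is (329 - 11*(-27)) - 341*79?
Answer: -26313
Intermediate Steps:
(329 - 11*(-27)) - 341*79 = (329 - 1*(-297)) - 26939 = (329 + 297) - 26939 = 626 - 26939 = -26313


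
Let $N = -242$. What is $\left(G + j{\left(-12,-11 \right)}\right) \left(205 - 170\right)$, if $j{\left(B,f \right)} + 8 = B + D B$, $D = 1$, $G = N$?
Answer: $-9590$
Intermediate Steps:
$G = -242$
$j{\left(B,f \right)} = -8 + 2 B$ ($j{\left(B,f \right)} = -8 + \left(B + 1 B\right) = -8 + \left(B + B\right) = -8 + 2 B$)
$\left(G + j{\left(-12,-11 \right)}\right) \left(205 - 170\right) = \left(-242 + \left(-8 + 2 \left(-12\right)\right)\right) \left(205 - 170\right) = \left(-242 - 32\right) 35 = \left(-274\right) 35 = -9590$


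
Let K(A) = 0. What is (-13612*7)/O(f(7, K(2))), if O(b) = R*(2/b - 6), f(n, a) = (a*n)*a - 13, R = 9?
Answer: 309673/180 ≈ 1720.4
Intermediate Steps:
f(n, a) = -13 + n*a² (f(n, a) = n*a² - 13 = -13 + n*a²)
O(b) = -54 + 18/b (O(b) = 9*(2/b - 6) = 9*(-6 + 2/b) = -54 + 18/b)
(-13612*7)/O(f(7, K(2))) = (-13612*7)/(-54 + 18/(-13 + 7*0²)) = -95284/(-54 + 18/(-13 + 7*0)) = -95284/(-54 + 18/(-13 + 0)) = -95284/(-54 + 18/(-13)) = -95284/(-54 + 18*(-1/13)) = -95284/(-54 - 18/13) = -95284/(-720/13) = -95284*(-13/720) = 309673/180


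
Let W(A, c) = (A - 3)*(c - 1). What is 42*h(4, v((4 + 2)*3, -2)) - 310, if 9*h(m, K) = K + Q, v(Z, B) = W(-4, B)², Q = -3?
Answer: 1734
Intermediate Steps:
W(A, c) = (-1 + c)*(-3 + A) (W(A, c) = (-3 + A)*(-1 + c) = (-1 + c)*(-3 + A))
v(Z, B) = (7 - 7*B)² (v(Z, B) = (3 - 1*(-4) - 3*B - 4*B)² = (3 + 4 - 3*B - 4*B)² = (7 - 7*B)²)
h(m, K) = -⅓ + K/9 (h(m, K) = (K - 3)/9 = (-3 + K)/9 = -⅓ + K/9)
42*h(4, v((4 + 2)*3, -2)) - 310 = 42*(-⅓ + (49*(-1 - 2)²)/9) - 310 = 42*(-⅓ + (49*(-3)²)/9) - 310 = 42*(-⅓ + (49*9)/9) - 310 = 42*(-⅓ + (⅑)*441) - 310 = 42*(-⅓ + 49) - 310 = 42*(146/3) - 310 = 2044 - 310 = 1734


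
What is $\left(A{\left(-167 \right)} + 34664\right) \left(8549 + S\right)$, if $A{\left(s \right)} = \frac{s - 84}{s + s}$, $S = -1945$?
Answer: $\frac{38230645154}{167} \approx 2.2893 \cdot 10^{8}$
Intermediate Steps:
$A{\left(s \right)} = \frac{-84 + s}{2 s}$
$\left(A{\left(-167 \right)} + 34664\right) \left(8549 + S\right) = \left(\frac{-84 - 167}{2 \left(-167\right)} + 34664\right) \left(8549 - 1945\right) = \left(\frac{1}{2} \left(- \frac{1}{167}\right) \left(-251\right) + 34664\right) 6604 = \left(\frac{251}{334} + 34664\right) 6604 = \frac{11578027}{334} \cdot 6604 = \frac{38230645154}{167}$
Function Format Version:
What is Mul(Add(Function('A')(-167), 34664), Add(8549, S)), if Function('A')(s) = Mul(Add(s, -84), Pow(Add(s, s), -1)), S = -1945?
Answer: Rational(38230645154, 167) ≈ 2.2893e+8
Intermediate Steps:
Function('A')(s) = Mul(Rational(1, 2), Pow(s, -1), Add(-84, s)) (Function('A')(s) = Mul(Add(-84, s), Pow(Mul(2, s), -1)) = Mul(Add(-84, s), Mul(Rational(1, 2), Pow(s, -1))) = Mul(Rational(1, 2), Pow(s, -1), Add(-84, s)))
Mul(Add(Function('A')(-167), 34664), Add(8549, S)) = Mul(Add(Mul(Rational(1, 2), Pow(-167, -1), Add(-84, -167)), 34664), Add(8549, -1945)) = Mul(Add(Mul(Rational(1, 2), Rational(-1, 167), -251), 34664), 6604) = Mul(Add(Rational(251, 334), 34664), 6604) = Mul(Rational(11578027, 334), 6604) = Rational(38230645154, 167)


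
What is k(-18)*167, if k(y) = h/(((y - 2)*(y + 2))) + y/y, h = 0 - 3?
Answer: 52939/320 ≈ 165.43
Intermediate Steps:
h = -3
k(y) = 1 - 3/((-2 + y)*(2 + y)) (k(y) = -3*1/((y - 2)*(y + 2)) + y/y = -3*1/((-2 + y)*(2 + y)) + 1 = -3/((-2 + y)*(2 + y)) + 1 = 1 - 3/((-2 + y)*(2 + y)))
k(-18)*167 = ((-7 + (-18)²)/(-4 + (-18)²))*167 = ((-7 + 324)/(-4 + 324))*167 = (317/320)*167 = 52939/320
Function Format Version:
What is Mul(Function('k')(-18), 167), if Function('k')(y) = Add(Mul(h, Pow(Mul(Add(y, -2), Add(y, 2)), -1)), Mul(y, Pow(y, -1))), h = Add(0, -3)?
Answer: Rational(52939, 320) ≈ 165.43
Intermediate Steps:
h = -3
Function('k')(y) = Add(1, Mul(-3, Pow(Add(-2, y), -1), Pow(Add(2, y), -1))) (Function('k')(y) = Add(Mul(-3, Pow(Mul(Add(y, -2), Add(y, 2)), -1)), Mul(y, Pow(y, -1))) = Add(Mul(-3, Pow(Mul(Add(-2, y), Add(2, y)), -1)), 1) = Add(Mul(-3, Mul(Pow(Add(-2, y), -1), Pow(Add(2, y), -1))), 1) = Add(Mul(-3, Pow(Add(-2, y), -1), Pow(Add(2, y), -1)), 1) = Add(1, Mul(-3, Pow(Add(-2, y), -1), Pow(Add(2, y), -1))))
Mul(Function('k')(-18), 167) = Mul(Mul(Pow(Add(-4, Pow(-18, 2)), -1), Add(-7, Pow(-18, 2))), 167) = Mul(Mul(Pow(Add(-4, 324), -1), Add(-7, 324)), 167) = Mul(Mul(Pow(320, -1), 317), 167) = Mul(Mul(Rational(1, 320), 317), 167) = Mul(Rational(317, 320), 167) = Rational(52939, 320)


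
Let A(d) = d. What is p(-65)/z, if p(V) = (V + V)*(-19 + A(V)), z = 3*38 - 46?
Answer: 2730/17 ≈ 160.59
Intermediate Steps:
z = 68 (z = 114 - 46 = 68)
p(V) = 2*V*(-19 + V) (p(V) = (V + V)*(-19 + V) = (2*V)*(-19 + V) = 2*V*(-19 + V))
p(-65)/z = (2*(-65)*(-19 - 65))/68 = (2*(-65)*(-84))*(1/68) = 10920*(1/68) = 2730/17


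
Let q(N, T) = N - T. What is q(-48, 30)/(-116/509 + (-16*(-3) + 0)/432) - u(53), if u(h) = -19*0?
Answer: 357318/535 ≈ 667.88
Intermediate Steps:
u(h) = 0
q(-48, 30)/(-116/509 + (-16*(-3) + 0)/432) - u(53) = (-48 - 1*30)/(-116/509 + (-16*(-3) + 0)/432) - 1*0 = (-48 - 30)/(-116*1/509 + (48 + 0)*(1/432)) + 0 = -78/(-116/509 + 48*(1/432)) + 0 = -78/(-116/509 + 1/9) + 0 = -78/(-535/4581) + 0 = -78*(-4581/535) + 0 = 357318/535 + 0 = 357318/535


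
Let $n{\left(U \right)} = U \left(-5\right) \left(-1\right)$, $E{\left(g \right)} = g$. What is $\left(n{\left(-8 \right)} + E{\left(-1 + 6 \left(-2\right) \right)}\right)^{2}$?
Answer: $2809$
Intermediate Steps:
$n{\left(U \right)} = 5 U$ ($n{\left(U \right)} = - 5 U \left(-1\right) = 5 U$)
$\left(n{\left(-8 \right)} + E{\left(-1 + 6 \left(-2\right) \right)}\right)^{2} = \left(5 \left(-8\right) + \left(-1 + 6 \left(-2\right)\right)\right)^{2} = \left(-40 - 13\right)^{2} = \left(-53\right)^{2} = 2809$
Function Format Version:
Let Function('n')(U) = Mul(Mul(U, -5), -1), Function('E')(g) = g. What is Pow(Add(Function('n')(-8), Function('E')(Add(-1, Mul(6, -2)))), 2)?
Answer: 2809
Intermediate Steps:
Function('n')(U) = Mul(5, U) (Function('n')(U) = Mul(Mul(-5, U), -1) = Mul(5, U))
Pow(Add(Function('n')(-8), Function('E')(Add(-1, Mul(6, -2)))), 2) = Pow(Add(Mul(5, -8), Add(-1, Mul(6, -2))), 2) = Pow(Add(-40, Add(-1, -12)), 2) = Pow(Add(-40, -13), 2) = Pow(-53, 2) = 2809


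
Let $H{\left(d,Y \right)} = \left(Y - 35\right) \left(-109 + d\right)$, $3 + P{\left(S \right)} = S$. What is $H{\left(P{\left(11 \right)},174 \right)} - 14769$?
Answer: $-28808$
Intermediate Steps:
$P{\left(S \right)} = -3 + S$
$H{\left(d,Y \right)} = \left(-109 + d\right) \left(-35 + Y\right)$ ($H{\left(d,Y \right)} = \left(-35 + Y\right) \left(-109 + d\right) = \left(-109 + d\right) \left(-35 + Y\right)$)
$H{\left(P{\left(11 \right)},174 \right)} - 14769 = \left(3815 - 18966 - 35 \left(-3 + 11\right) + 174 \left(-3 + 11\right)\right) - 14769 = \left(3815 - 18966 - 280 + 174 \cdot 8\right) - 14769 = \left(3815 - 18966 - 280 + 1392\right) - 14769 = -14039 - 14769 = -28808$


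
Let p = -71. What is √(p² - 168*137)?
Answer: 5*I*√719 ≈ 134.07*I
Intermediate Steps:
√(p² - 168*137) = √((-71)² - 168*137) = √(5041 - 23016) = √(-17975) = 5*I*√719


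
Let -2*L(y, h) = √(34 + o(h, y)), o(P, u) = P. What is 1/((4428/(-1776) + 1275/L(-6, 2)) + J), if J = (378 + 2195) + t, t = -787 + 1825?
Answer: 148/471159 ≈ 0.00031412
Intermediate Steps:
t = 1038
L(y, h) = -√(34 + h)/2
J = 3611 (J = (378 + 2195) + 1038 = 2573 + 1038 = 3611)
1/((4428/(-1776) + 1275/L(-6, 2)) + J) = 1/((4428/(-1776) + 1275/((-√(34 + 2)/2))) + 3611) = 1/((4428*(-1/1776) + 1275/((-√36/2))) + 3611) = 1/((-369/148 + 1275/((-½*6))) + 3611) = 1/((-369/148 + 1275/(-3)) + 3611) = 1/((-369/148 + 1275*(-⅓)) + 3611) = 1/((-369/148 - 425) + 3611) = 1/(-63269/148 + 3611) = 1/(471159/148) = 148/471159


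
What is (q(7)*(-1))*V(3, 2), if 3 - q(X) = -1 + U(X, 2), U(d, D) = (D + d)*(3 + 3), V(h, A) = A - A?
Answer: 0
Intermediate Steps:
V(h, A) = 0
U(d, D) = 6*D + 6*d (U(d, D) = (D + d)*6 = 6*D + 6*d)
q(X) = -8 - 6*X (q(X) = 3 - (-1 + (6*2 + 6*X)) = 3 - (-1 + (12 + 6*X)) = 3 - (11 + 6*X) = 3 + (-11 - 6*X) = -8 - 6*X)
(q(7)*(-1))*V(3, 2) = ((-8 - 6*7)*(-1))*0 = ((-8 - 42)*(-1))*0 = -50*(-1)*0 = 50*0 = 0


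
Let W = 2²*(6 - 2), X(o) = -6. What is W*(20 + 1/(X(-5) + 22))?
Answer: 321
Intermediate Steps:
W = 16 (W = 4*4 = 16)
W*(20 + 1/(X(-5) + 22)) = 16*(20 + 1/(-6 + 22)) = 16*(20 + 1/16) = 16*(321/16) = 321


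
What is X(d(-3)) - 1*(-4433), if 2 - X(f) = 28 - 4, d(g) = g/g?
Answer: 4411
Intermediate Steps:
d(g) = 1
X(f) = -22 (X(f) = 2 - (28 - 4) = 2 - 1*24 = 2 - 24 = -22)
X(d(-3)) - 1*(-4433) = -22 - 1*(-4433) = -22 + 4433 = 4411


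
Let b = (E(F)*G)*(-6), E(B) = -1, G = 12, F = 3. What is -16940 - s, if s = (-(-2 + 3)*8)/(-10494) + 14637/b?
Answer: -719606843/41976 ≈ -17143.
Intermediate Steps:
b = 72 (b = -1*12*(-6) = -12*(-6) = 72)
s = 8533403/41976 (s = (-(-2 + 3)*8)/(-10494) + 14637/72 = (-1*1*8)*(-1/10494) + 14637*(1/72) = -1*8*(-1/10494) + 4879/24 = -8*(-1/10494) + 4879/24 = 4/5247 + 4879/24 = 8533403/41976 ≈ 203.29)
-16940 - s = -16940 - 1*8533403/41976 = -16940 - 8533403/41976 = -719606843/41976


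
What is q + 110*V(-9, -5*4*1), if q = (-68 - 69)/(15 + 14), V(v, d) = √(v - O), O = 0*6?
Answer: -137/29 + 330*I ≈ -4.7241 + 330.0*I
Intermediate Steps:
O = 0
V(v, d) = √v (V(v, d) = √(v - 1*0) = √(v + 0) = √v)
q = -137/29 ≈ -4.7241
q + 110*V(-9, -5*4*1) = -137/29 + 110*√(-9) = -137/29 + 110*(3*I) = -137/29 + 330*I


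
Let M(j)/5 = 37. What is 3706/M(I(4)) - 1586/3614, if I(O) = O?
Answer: 503849/25715 ≈ 19.594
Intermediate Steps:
M(j) = 185 (M(j) = 5*37 = 185)
3706/M(I(4)) - 1586/3614 = 3706/185 - 1586/3614 = 3706*(1/185) - 1586*1/3614 = 3706/185 - 61/139 = 503849/25715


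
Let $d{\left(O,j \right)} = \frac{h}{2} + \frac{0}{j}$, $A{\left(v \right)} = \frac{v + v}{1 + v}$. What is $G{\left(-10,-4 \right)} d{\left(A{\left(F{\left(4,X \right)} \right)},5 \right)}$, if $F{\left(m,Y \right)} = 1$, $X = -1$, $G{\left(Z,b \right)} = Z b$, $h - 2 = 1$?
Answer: $60$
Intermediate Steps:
$h = 3$ ($h = 2 + 1 = 3$)
$A{\left(v \right)} = \frac{2 v}{1 + v}$
$d{\left(O,j \right)} = \frac{3}{2}$ ($d{\left(O,j \right)} = \frac{3}{2} + \frac{0}{j} = 3 \cdot \frac{1}{2} + 0 = \frac{3}{2} + 0 = \frac{3}{2}$)
$G{\left(-10,-4 \right)} d{\left(A{\left(F{\left(4,X \right)} \right)},5 \right)} = \left(-10\right) \left(-4\right) \frac{3}{2} = 40 \cdot \frac{3}{2} = 60$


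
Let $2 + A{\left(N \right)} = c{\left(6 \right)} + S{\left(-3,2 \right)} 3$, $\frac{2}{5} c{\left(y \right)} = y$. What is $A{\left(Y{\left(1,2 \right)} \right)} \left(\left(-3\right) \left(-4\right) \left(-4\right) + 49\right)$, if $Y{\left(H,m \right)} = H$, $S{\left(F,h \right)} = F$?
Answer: $4$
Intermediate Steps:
$c{\left(y \right)} = \frac{5 y}{2}$
$A{\left(N \right)} = 4$ ($A{\left(N \right)} = -2 + \left(\frac{5}{2} \cdot 6 - 9\right) = -2 + \left(15 - 9\right) = -2 + 6 = 4$)
$A{\left(Y{\left(1,2 \right)} \right)} \left(\left(-3\right) \left(-4\right) \left(-4\right) + 49\right) = 4 \left(\left(-3\right) \left(-4\right) \left(-4\right) + 49\right) = 4 \left(12 \left(-4\right) + 49\right) = 4 \left(-48 + 49\right) = 4 \cdot 1 = 4$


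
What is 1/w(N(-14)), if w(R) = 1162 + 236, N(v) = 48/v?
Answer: 1/1398 ≈ 0.00071531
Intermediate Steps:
w(R) = 1398
1/w(N(-14)) = 1/1398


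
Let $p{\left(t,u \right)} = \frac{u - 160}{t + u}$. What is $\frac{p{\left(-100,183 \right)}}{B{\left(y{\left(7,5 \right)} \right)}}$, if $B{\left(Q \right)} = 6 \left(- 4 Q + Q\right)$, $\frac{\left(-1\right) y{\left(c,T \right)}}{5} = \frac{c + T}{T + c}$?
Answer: $\frac{23}{7470} \approx 0.003079$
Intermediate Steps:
$y{\left(c,T \right)} = -5$ ($y{\left(c,T \right)} = - 5 \frac{c + T}{T + c} = - 5 \frac{T + c}{T + c} = \left(-5\right) 1 = -5$)
$p{\left(t,u \right)} = \frac{-160 + u}{t + u}$
$B{\left(Q \right)} = - 18 Q$ ($B{\left(Q \right)} = 6 \left(- 3 Q\right) = - 18 Q$)
$\frac{p{\left(-100,183 \right)}}{B{\left(y{\left(7,5 \right)} \right)}} = \frac{\frac{1}{-100 + 183} \left(-160 + 183\right)}{\left(-18\right) \left(-5\right)} = \frac{\frac{1}{83} \cdot 23}{90} = \frac{1}{83} \cdot 23 \cdot \frac{1}{90} = \frac{23}{83} \cdot \frac{1}{90} = \frac{23}{7470}$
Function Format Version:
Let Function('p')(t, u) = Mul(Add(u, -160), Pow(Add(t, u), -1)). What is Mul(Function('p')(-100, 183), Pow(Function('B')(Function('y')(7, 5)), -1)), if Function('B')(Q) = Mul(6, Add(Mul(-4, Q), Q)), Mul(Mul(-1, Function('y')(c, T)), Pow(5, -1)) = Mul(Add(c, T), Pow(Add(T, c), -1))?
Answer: Rational(23, 7470) ≈ 0.0030790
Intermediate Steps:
Function('y')(c, T) = -5 (Function('y')(c, T) = Mul(-5, Mul(Add(c, T), Pow(Add(T, c), -1))) = Mul(-5, Mul(Add(T, c), Pow(Add(T, c), -1))) = Mul(-5, 1) = -5)
Function('p')(t, u) = Mul(Pow(Add(t, u), -1), Add(-160, u)) (Function('p')(t, u) = Mul(Add(-160, u), Pow(Add(t, u), -1)) = Mul(Pow(Add(t, u), -1), Add(-160, u)))
Function('B')(Q) = Mul(-18, Q) (Function('B')(Q) = Mul(6, Mul(-3, Q)) = Mul(-18, Q))
Mul(Function('p')(-100, 183), Pow(Function('B')(Function('y')(7, 5)), -1)) = Mul(Mul(Pow(Add(-100, 183), -1), Add(-160, 183)), Pow(Mul(-18, -5), -1)) = Mul(Mul(Pow(83, -1), 23), Pow(90, -1)) = Mul(Mul(Rational(1, 83), 23), Rational(1, 90)) = Mul(Rational(23, 83), Rational(1, 90)) = Rational(23, 7470)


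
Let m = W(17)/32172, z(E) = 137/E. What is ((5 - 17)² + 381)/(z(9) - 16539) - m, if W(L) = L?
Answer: -77270419/2392213404 ≈ -0.032301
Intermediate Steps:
m = 17/32172 ≈ 0.00052841
((5 - 17)² + 381)/(z(9) - 16539) - m = ((5 - 17)² + 381)/(137/9 - 16539) - 1*17/32172 = ((-12)² + 381)/(137*(⅑) - 16539) - 17/32172 = (144 + 381)/(137/9 - 16539) - 17/32172 = 525/(-148714/9) - 17/32172 = 525*(-9/148714) - 17/32172 = -4725/148714 - 17/32172 = -77270419/2392213404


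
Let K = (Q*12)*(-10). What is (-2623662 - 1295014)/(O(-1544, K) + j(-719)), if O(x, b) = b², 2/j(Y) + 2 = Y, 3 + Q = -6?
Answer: -1412682698/420487199 ≈ -3.3596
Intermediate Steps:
Q = -9 (Q = -3 - 6 = -9)
j(Y) = 2/(-2 + Y)
K = 1080 (K = -9*12*(-10) = -108*(-10) = 1080)
(-2623662 - 1295014)/(O(-1544, K) + j(-719)) = (-2623662 - 1295014)/(1080² + 2/(-2 - 719)) = -3918676/(1166400 + 2/(-721)) = -3918676/(1166400 + 2*(-1/721)) = -3918676/(1166400 - 2/721) = -3918676/840974398/721 = -3918676*721/840974398 = -1412682698/420487199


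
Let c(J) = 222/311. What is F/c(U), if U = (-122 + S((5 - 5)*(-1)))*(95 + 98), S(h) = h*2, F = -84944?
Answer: -13208792/111 ≈ -1.1900e+5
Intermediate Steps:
S(h) = 2*h
U = -23546 (U = (-122 + 2*((5 - 5)*(-1)))*(95 + 98) = (-122 + 2*(0*(-1)))*193 = (-122 + 2*0)*193 = (-122 + 0)*193 = -122*193 = -23546)
c(J) = 222/311 (c(J) = 222*(1/311) = 222/311)
F/c(U) = -84944/222/311 = -84944*311/222 = -13208792/111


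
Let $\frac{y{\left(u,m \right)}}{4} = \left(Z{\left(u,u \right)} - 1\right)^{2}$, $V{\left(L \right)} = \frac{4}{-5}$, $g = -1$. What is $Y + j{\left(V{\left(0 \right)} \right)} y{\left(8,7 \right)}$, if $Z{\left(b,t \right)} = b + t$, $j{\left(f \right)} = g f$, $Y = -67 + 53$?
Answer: $706$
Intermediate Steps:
$Y = -14$
$V{\left(L \right)} = - \frac{4}{5}$ ($V{\left(L \right)} = 4 \left(- \frac{1}{5}\right) = - \frac{4}{5}$)
$j{\left(f \right)} = - f$
$y{\left(u,m \right)} = 4 \left(-1 + 2 u\right)^{2}$ ($y{\left(u,m \right)} = 4 \left(\left(u + u\right) - 1\right)^{2} = 4 \left(2 u - 1\right)^{2} = 4 \left(-1 + 2 u\right)^{2}$)
$Y + j{\left(V{\left(0 \right)} \right)} y{\left(8,7 \right)} = -14 + \left(-1\right) \left(- \frac{4}{5}\right) 4 \left(-1 + 2 \cdot 8\right)^{2} = -14 + \frac{4 \cdot 4 \left(-1 + 16\right)^{2}}{5} = -14 + \frac{4 \cdot 4 \cdot 15^{2}}{5} = -14 + \frac{4 \cdot 4 \cdot 225}{5} = -14 + \frac{4}{5} \cdot 900 = -14 + 720 = 706$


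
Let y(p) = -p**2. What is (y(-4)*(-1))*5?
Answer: 80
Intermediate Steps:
(y(-4)*(-1))*5 = (-1*(-4)**2*(-1))*5 = (-1*16*(-1))*5 = -16*(-1)*5 = 16*5 = 80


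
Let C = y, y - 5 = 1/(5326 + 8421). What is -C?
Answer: -68736/13747 ≈ -5.0001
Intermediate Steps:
y = 68736/13747 (y = 5 + 1/(5326 + 8421) = 5 + 1/13747 = 68736/13747 ≈ 5.0001)
C = 68736/13747 ≈ 5.0001
-C = -1*68736/13747 = -68736/13747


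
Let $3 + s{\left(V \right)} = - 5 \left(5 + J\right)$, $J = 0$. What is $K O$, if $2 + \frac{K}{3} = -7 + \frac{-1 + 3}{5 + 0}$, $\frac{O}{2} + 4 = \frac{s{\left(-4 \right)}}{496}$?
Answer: $\frac{64887}{310} \approx 209.31$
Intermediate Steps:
$s{\left(V \right)} = -28$ ($s{\left(V \right)} = -3 - 5 \left(5 + 0\right) = -3 - 25 = -28$)
$O = - \frac{503}{62}$ ($O = -8 + 2 \left(- \frac{28}{496}\right) = -8 + 2 \left(\left(-28\right) \frac{1}{496}\right) = -8 + 2 \left(- \frac{7}{124}\right) = -8 - \frac{7}{62} = - \frac{503}{62} \approx -8.1129$)
$K = - \frac{129}{5}$ ($K = -6 + 3 \left(-7 + \frac{-1 + 3}{5 + 0}\right) = -6 + 3 \left(-7 + \frac{2}{5}\right) = -6 + 3 \left(- \frac{33}{5}\right) = -6 - \frac{99}{5} = - \frac{129}{5} \approx -25.8$)
$K O = \left(- \frac{129}{5}\right) \left(- \frac{503}{62}\right) = \frac{64887}{310}$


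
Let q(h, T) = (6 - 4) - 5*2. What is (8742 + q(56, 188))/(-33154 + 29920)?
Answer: -397/147 ≈ -2.7007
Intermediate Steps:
q(h, T) = -8 (q(h, T) = 2 - 10 = -8)
(8742 + q(56, 188))/(-33154 + 29920) = (8742 - 8)/(-33154 + 29920) = 8734/(-3234) = 8734*(-1/3234) = -397/147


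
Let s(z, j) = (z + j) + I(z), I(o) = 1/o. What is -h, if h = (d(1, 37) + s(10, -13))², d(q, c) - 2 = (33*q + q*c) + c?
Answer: -1125721/100 ≈ -11257.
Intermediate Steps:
d(q, c) = 2 + c + 33*q + c*q (d(q, c) = 2 + ((33*q + q*c) + c) = 2 + ((33*q + c*q) + c) = 2 + (c + 33*q + c*q) = 2 + c + 33*q + c*q)
s(z, j) = j + z + 1/z (s(z, j) = (z + j) + 1/z = (j + z) + 1/z = j + z + 1/z)
h = 1125721/100 (h = ((2 + 37 + 33*1 + 37*1) + (-13 + 10 + 1/10))² = ((2 + 37 + 33 + 37) + (-13 + 10 + ⅒))² = (109 - 29/10)² = (1061/10)² = 1125721/100 ≈ 11257.)
-h = -1*1125721/100 = -1125721/100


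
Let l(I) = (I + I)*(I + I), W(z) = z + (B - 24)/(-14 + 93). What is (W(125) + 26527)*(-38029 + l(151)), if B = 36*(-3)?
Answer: 111953368800/79 ≈ 1.4171e+9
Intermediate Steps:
B = -108
W(z) = -132/79 + z (W(z) = z + (-108 - 24)/(-14 + 93) = z - 132/79 = -132/79 + z)
l(I) = 4*I**2 (l(I) = (2*I)*(2*I) = 4*I**2)
(W(125) + 26527)*(-38029 + l(151)) = ((-132/79 + 125) + 26527)*(-38029 + 4*151**2) = (9743/79 + 26527)*(-38029 + 4*22801) = 2105376*(-38029 + 91204)/79 = (2105376/79)*53175 = 111953368800/79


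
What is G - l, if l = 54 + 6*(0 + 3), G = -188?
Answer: -260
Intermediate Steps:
l = 72 (l = 54 + 6*3 = 54 + 18 = 72)
G - l = -188 - 1*72 = -188 - 72 = -260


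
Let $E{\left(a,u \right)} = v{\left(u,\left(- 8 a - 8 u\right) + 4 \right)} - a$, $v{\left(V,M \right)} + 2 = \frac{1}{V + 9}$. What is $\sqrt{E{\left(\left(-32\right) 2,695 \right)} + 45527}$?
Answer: $\frac{21 \sqrt{800547}}{88} \approx 213.52$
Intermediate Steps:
$v{\left(V,M \right)} = -2 + \frac{1}{9 + V}$ ($v{\left(V,M \right)} = -2 + \frac{1}{V + 9} = -2 + \frac{1}{9 + V}$)
$E{\left(a,u \right)} = - a + \frac{-17 - 2 u}{9 + u}$ ($E{\left(a,u \right)} = \frac{-17 - 2 u}{9 + u} - a = - a + \frac{-17 - 2 u}{9 + u}$)
$\sqrt{E{\left(\left(-32\right) 2,695 \right)} + 45527} = \sqrt{\frac{-17 - 1390 - \left(-32\right) 2 \left(9 + 695\right)}{9 + 695} + 45527} = \sqrt{\frac{-17 - 1390 - \left(-64\right) 704}{704} + 45527} = \sqrt{\frac{-17 - 1390 + 45056}{704} + 45527} = \sqrt{\frac{1}{704} \cdot 43649 + 45527} = \sqrt{\frac{43649}{704} + 45527} = \sqrt{\frac{32094657}{704}} = \frac{21 \sqrt{800547}}{88}$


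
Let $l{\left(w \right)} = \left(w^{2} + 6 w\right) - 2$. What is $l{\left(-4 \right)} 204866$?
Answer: $-2048660$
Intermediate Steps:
$l{\left(w \right)} = -2 + w^{2} + 6 w$
$l{\left(-4 \right)} 204866 = \left(-2 + \left(-4\right)^{2} + 6 \left(-4\right)\right) 204866 = \left(-2 + 16 - 24\right) 204866 = \left(-10\right) 204866 = -2048660$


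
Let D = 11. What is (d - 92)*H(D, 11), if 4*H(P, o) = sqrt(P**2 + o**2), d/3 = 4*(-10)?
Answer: -583*sqrt(2) ≈ -824.49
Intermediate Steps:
d = -120 (d = 3*(4*(-10)) = 3*(-40) = -120)
H(P, o) = sqrt(P**2 + o**2)/4
(d - 92)*H(D, 11) = (-120 - 92)*(sqrt(11**2 + 11**2)/4) = -53*sqrt(121 + 121) = -53*sqrt(242) = -53*11*sqrt(2) = -583*sqrt(2)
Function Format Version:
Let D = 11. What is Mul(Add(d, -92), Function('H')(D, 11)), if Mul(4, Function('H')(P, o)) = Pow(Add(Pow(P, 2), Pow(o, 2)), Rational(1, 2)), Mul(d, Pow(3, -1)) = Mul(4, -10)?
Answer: Mul(-583, Pow(2, Rational(1, 2))) ≈ -824.49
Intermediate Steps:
d = -120 (d = Mul(3, Mul(4, -10)) = Mul(3, -40) = -120)
Function('H')(P, o) = Mul(Rational(1, 4), Pow(Add(Pow(P, 2), Pow(o, 2)), Rational(1, 2)))
Mul(Add(d, -92), Function('H')(D, 11)) = Mul(Add(-120, -92), Mul(Rational(1, 4), Pow(Add(Pow(11, 2), Pow(11, 2)), Rational(1, 2)))) = Mul(-212, Mul(Rational(1, 4), Pow(Add(121, 121), Rational(1, 2)))) = Mul(-212, Mul(Rational(1, 4), Pow(242, Rational(1, 2)))) = Mul(-212, Mul(Rational(1, 4), Mul(11, Pow(2, Rational(1, 2))))) = Mul(-212, Mul(Rational(11, 4), Pow(2, Rational(1, 2)))) = Mul(-583, Pow(2, Rational(1, 2)))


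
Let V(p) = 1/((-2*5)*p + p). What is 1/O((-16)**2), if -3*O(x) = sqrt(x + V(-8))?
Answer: -18*sqrt(36866)/18433 ≈ -0.18749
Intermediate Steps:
V(p) = -1/(9*p) (V(p) = 1/(-10*p + p) = 1/(-9*p) = -1/(9*p))
O(x) = -sqrt(1/72 + x)/3 (O(x) = -sqrt(x - 1/9/(-8))/3 = -sqrt(x - 1/9*(-1/8))/3 = -sqrt(x + 1/72)/3 = -sqrt(1/72 + x)/3)
1/O((-16)**2) = 1/(-sqrt(2 + 144*(-16)**2)/36) = 1/(-sqrt(2 + 144*256)/36) = 1/(-sqrt(2 + 36864)/36) = 1/(-sqrt(36866)/36) = -18*sqrt(36866)/18433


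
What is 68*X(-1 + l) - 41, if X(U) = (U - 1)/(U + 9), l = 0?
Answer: -58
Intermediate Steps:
X(U) = (-1 + U)/(9 + U)
68*X(-1 + l) - 41 = 68*((-1 + (-1 + 0))/(9 + (-1 + 0))) - 41 = 68*((-1 - 1)/(9 - 1)) - 41 = 68*(-2/8) - 41 = 68*((1/8)*(-2)) - 41 = 68*(-1/4) - 41 = -17 - 41 = -58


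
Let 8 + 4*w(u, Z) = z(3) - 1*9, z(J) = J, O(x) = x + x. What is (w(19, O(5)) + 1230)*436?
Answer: 534754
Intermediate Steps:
O(x) = 2*x
w(u, Z) = -7/2 (w(u, Z) = -2 + (3 - 1*9)/4 = -2 + (3 - 9)/4 = -2 + (¼)*(-6) = -2 - 3/2 = -7/2)
(w(19, O(5)) + 1230)*436 = (-7/2 + 1230)*436 = (2453/2)*436 = 534754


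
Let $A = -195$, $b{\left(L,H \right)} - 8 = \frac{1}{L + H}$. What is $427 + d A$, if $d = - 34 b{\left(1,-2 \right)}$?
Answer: $46837$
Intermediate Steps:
$b{\left(L,H \right)} = 8 + \frac{1}{H + L}$ ($b{\left(L,H \right)} = 8 + \frac{1}{L + H} = 8 + \frac{1}{H + L}$)
$d = -238$ ($d = - 34 \frac{1 + 8 \left(-2\right) + 8 \cdot 1}{-2 + 1} = - 34 \frac{1 - 16 + 8}{-1} = - 34 \left(\left(-1\right) \left(-7\right)\right) = \left(-34\right) 7 = -238$)
$427 + d A = 427 - -46410 = 427 + 46410 = 46837$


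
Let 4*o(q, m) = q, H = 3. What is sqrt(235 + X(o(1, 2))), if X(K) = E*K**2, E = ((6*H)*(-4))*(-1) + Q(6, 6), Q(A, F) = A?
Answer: sqrt(3838)/4 ≈ 15.488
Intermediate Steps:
o(q, m) = q/4
E = 78 (E = ((6*3)*(-4))*(-1) + 6 = (18*(-4))*(-1) + 6 = -72*(-1) + 6 = 72 + 6 = 78)
X(K) = 78*K**2
sqrt(235 + X(o(1, 2))) = sqrt(235 + 78*((1/4)*1)**2) = sqrt(235 + 78*(1/4)**2) = sqrt(235 + 78*(1/16)) = sqrt(235 + 39/8) = sqrt(1919/8) = sqrt(3838)/4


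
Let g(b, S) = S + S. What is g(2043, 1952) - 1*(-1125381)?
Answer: 1129285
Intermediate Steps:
g(b, S) = 2*S
g(2043, 1952) - 1*(-1125381) = 2*1952 - 1*(-1125381) = 3904 + 1125381 = 1129285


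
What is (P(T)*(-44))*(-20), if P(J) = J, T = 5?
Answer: 4400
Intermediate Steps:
(P(T)*(-44))*(-20) = (5*(-44))*(-20) = -220*(-20) = 4400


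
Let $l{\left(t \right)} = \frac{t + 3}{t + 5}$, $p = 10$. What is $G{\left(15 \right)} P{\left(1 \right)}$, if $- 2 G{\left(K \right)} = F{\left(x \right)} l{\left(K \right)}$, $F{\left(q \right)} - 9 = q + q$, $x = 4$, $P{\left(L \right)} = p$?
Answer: $- \frac{153}{2} \approx -76.5$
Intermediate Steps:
$P{\left(L \right)} = 10$
$l{\left(t \right)} = \frac{3 + t}{5 + t}$
$F{\left(q \right)} = 9 + 2 q$ ($F{\left(q \right)} = 9 + \left(q + q\right) = 9 + 2 q$)
$G{\left(K \right)} = - \frac{17 \left(3 + K\right)}{2 \left(5 + K\right)}$ ($G{\left(K \right)} = - \frac{\left(9 + 2 \cdot 4\right) \frac{3 + K}{5 + K}}{2} = - \frac{\left(9 + 8\right) \frac{3 + K}{5 + K}}{2} = - \frac{17 \frac{3 + K}{5 + K}}{2} = - \frac{17 \frac{1}{5 + K} \left(3 + K\right)}{2} = - \frac{17 \left(3 + K\right)}{2 \left(5 + K\right)}$)
$G{\left(15 \right)} P{\left(1 \right)} = \frac{17 \left(-3 - 15\right)}{2 \left(5 + 15\right)} 10 = \frac{17 \left(-3 - 15\right)}{2 \cdot 20} \cdot 10 = \frac{17}{2} \cdot \frac{1}{20} \left(-18\right) 10 = \left(- \frac{153}{20}\right) 10 = - \frac{153}{2}$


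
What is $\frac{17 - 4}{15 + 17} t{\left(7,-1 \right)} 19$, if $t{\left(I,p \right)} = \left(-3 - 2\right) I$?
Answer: $- \frac{8645}{32} \approx -270.16$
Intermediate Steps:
$t{\left(I,p \right)} = - 5 I$
$\frac{17 - 4}{15 + 17} t{\left(7,-1 \right)} 19 = \frac{17 - 4}{15 + 17} \left(\left(-5\right) 7\right) 19 = \frac{13}{32} \left(-35\right) 19 = \left(- \frac{455}{32}\right) 19 = - \frac{8645}{32}$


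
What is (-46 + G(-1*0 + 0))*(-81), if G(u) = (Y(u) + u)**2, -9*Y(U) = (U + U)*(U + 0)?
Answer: 3726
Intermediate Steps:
Y(U) = -2*U**2/9 (Y(U) = -(U + U)*(U + 0)/9 = -2*U*U/9 = -2*U**2/9)
G(u) = (u - 2*u**2/9)**2 (G(u) = (-2*u**2/9 + u)**2 = (u - 2*u**2/9)**2)
(-46 + G(-1*0 + 0))*(-81) = (-46 + (-1*0 + 0)**2*(-9 + 2*(-1*0 + 0))**2/81)*(-81) = (-46 + (0 + 0)**2*(-9 + 2*(0 + 0))**2/81)*(-81) = (-46 + (1/81)*0**2*(-9 + 2*0)**2)*(-81) = (-46 + (1/81)*0*(-9 + 0)**2)*(-81) = (-46 + (1/81)*0*(-9)**2)*(-81) = (-46 + (1/81)*0*81)*(-81) = (-46 + 0)*(-81) = -46*(-81) = 3726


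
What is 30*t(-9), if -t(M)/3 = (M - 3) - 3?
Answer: 1350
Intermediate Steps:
t(M) = 18 - 3*M (t(M) = -3*((M - 3) - 3) = -3*((-3 + M) - 3) = -3*(-6 + M) = 18 - 3*M)
30*t(-9) = 30*(18 - 3*(-9)) = 30*(18 + 27) = 30*45 = 1350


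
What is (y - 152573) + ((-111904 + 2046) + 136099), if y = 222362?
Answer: 96030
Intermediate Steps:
(y - 152573) + ((-111904 + 2046) + 136099) = (222362 - 152573) + ((-111904 + 2046) + 136099) = 69789 + (-109858 + 136099) = 69789 + 26241 = 96030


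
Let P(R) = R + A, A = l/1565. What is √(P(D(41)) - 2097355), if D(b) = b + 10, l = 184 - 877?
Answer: 11*I*√42452648545/1565 ≈ 1448.2*I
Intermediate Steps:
l = -693
A = -693/1565 ≈ -0.44281
D(b) = 10 + b
P(R) = -693/1565 + R (P(R) = R - 693/1565 = -693/1565 + R)
√(P(D(41)) - 2097355) = √((-693/1565 + (10 + 41)) - 2097355) = √((-693/1565 + 51) - 2097355) = √(79122/1565 - 2097355) = √(-3282281453/1565) = 11*I*√42452648545/1565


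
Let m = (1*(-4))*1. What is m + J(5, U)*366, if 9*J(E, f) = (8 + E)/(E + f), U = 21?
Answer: 49/3 ≈ 16.333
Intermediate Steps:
J(E, f) = (8 + E)/(9*(E + f)) (J(E, f) = ((8 + E)/(E + f))/9 = (8 + E)/(9*(E + f)))
m = -4 (m = -4*1 = -4)
m + J(5, U)*366 = -4 + ((8 + 5)/(9*(5 + 21)))*366 = -4 + ((1/9)*13/26)*366 = -4 + ((1/9)*(1/26)*13)*366 = -4 + (1/18)*366 = -4 + 61/3 = 49/3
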